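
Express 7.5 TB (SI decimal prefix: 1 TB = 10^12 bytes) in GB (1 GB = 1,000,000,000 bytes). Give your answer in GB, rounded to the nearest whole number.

7.5 TB = 7.5 × 10^12 bytes = 7,500,000,000,000 bytes
1 GB = 1,000,000,000 bytes
7,500,000,000,000 / 1,000,000,000 = 7,500 GB

7,500 GB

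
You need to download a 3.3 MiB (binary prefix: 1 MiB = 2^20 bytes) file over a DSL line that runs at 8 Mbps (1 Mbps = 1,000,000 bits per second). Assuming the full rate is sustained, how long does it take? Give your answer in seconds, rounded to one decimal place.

3.5 seconds

3.3 MiB = 3,460,300.8 bytes = 27,682,406.4 bits
8 Mbps = 8,000,000 bits/s
time = 27,682,406.4 / 8,000,000 = 3.5 s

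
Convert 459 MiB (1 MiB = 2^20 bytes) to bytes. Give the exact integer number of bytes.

481,296,384 bytes

459 × 1,048,576 = 481,296,384 bytes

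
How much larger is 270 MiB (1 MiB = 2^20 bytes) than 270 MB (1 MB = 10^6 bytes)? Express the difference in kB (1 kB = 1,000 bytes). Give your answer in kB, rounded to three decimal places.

13,115.520 kB

270 MiB = 270 × 1,048,576 = 283,115,520 bytes
270 MB = 270 × 1,000,000 = 270,000,000 bytes
difference = 13,115,520 bytes
13,115,520 / 1,000 = 13,115.520 kB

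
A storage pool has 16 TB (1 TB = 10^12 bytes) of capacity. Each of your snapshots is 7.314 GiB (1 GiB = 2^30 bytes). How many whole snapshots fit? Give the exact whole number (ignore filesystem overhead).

2,037

Capacity: 16 TB = 16,000,000,000,000 bytes
Per item: 7.314 GiB = 7,853,347,700.736 bytes
⌊16,000,000,000,000 / 7,853,347,700.736⌋ = 2,037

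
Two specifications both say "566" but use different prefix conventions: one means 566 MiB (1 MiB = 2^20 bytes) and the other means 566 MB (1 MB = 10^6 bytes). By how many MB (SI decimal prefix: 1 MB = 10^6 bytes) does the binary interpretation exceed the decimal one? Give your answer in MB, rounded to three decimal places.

566 MiB = 566 × 1,048,576 = 593,494,016 bytes
566 MB = 566 × 1,000,000 = 566,000,000 bytes
difference = 27,494,016 bytes
27,494,016 / 1,000,000 = 27.494 MB

27.494 MB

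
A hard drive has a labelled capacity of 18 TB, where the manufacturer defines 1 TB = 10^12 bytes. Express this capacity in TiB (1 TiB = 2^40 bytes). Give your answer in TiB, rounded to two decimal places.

18 TB = 18 × 10^12 bytes = 18,000,000,000,000 bytes
1 TiB = 2^40 bytes = 1,099,511,627,776 bytes
18,000,000,000,000 / 1,099,511,627,776 = 16.37 TiB

16.37 TiB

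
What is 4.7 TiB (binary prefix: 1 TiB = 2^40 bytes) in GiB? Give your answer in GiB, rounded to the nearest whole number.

4.7 TiB = 4.7 × 2^40 bytes = 5,167,704,650,547.2 bytes
1 GiB = 1,073,741,824 bytes
5,167,704,650,547.2 / 1,073,741,824 = 4,813 GiB

4,813 GiB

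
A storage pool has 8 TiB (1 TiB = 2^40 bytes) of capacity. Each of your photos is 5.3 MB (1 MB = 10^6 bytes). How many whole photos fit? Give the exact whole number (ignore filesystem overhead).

Capacity: 8 TiB = 8,796,093,022,208 bytes
Per item: 5.3 MB = 5,300,000 bytes
⌊8,796,093,022,208 / 5,300,000⌋ = 1,659,640

1,659,640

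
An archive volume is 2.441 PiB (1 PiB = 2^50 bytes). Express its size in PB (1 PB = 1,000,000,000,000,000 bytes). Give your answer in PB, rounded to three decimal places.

2.748 PB

2.441 PiB = 2.441 × 2^50 bytes = 2,748,321,672,602,845.184 bytes
1 PB = 10^15 bytes = 1,000,000,000,000,000 bytes
2,748,321,672,602,845.184 / 1,000,000,000,000,000 = 2.748 PB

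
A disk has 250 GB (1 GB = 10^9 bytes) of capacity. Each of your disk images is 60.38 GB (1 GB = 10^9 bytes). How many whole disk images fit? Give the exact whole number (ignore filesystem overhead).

Capacity: 250 GB = 250,000,000,000 bytes
Per item: 60.38 GB = 60,380,000,000 bytes
⌊250,000,000,000 / 60,380,000,000⌋ = 4

4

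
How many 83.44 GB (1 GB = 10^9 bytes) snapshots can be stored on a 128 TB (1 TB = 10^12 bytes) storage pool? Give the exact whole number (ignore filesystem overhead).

1,534

Capacity: 128 TB = 128,000,000,000,000 bytes
Per item: 83.44 GB = 83,440,000,000 bytes
⌊128,000,000,000,000 / 83,440,000,000⌋ = 1,534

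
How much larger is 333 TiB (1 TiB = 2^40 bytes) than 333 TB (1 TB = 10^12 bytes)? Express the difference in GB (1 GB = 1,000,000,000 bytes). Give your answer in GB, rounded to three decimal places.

333 TiB = 333 × 1,099,511,627,776 = 366,137,372,049,408 bytes
333 TB = 333 × 1,000,000,000,000 = 333,000,000,000,000 bytes
difference = 33,137,372,049,408 bytes
33,137,372,049,408 / 1,000,000,000 = 33,137.372 GB

33,137.372 GB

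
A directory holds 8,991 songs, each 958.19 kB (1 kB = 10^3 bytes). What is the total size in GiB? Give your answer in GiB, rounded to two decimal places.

8.02 GiB

Total = 8,991 × 958.19 kB = 8615086.29 kB
= 8615086.29 × 1,000 bytes = 8,615,086,290 bytes
1 GiB = 1,073,741,824 bytes
8,615,086,290 / 1,073,741,824 = 8.02 GiB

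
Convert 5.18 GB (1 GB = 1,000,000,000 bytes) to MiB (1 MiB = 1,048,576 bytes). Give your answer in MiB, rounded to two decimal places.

4,940.03 MiB

5.18 GB = 5.18 × 10^9 bytes = 5,180,000,000 bytes
1 MiB = 2^20 bytes = 1,048,576 bytes
5,180,000,000 / 1,048,576 = 4,940.03 MiB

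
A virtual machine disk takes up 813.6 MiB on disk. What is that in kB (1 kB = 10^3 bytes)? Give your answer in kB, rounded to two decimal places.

813.6 MiB = 813.6 × 2^20 bytes = 853,121,433.6 bytes
1 kB = 1,000 bytes
853,121,433.6 / 1,000 = 853,121.43 kB

853,121.43 kB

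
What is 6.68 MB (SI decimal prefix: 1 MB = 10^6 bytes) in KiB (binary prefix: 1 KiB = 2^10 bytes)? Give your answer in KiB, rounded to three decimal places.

6.68 MB × 1,000,000 bytes/MB = 6,680,000 bytes
1 KiB = 2^10 bytes = 1,024 bytes
6,680,000 / 1,024 = 6,523.438 KiB

6,523.438 KiB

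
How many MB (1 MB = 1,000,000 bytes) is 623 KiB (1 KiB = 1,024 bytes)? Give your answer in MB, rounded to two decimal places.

0.64 MB

623 KiB × 1,024 bytes/KiB = 637,952 bytes
1 MB = 1,000,000 bytes
637,952 / 1,000,000 = 0.64 MB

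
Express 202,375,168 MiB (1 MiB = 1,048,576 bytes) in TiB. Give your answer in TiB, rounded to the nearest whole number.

202,375,168 MiB = 202,375,168 × 2^20 bytes = 212,205,744,160,768 bytes
1 TiB = 1,099,511,627,776 bytes
212,205,744,160,768 / 1,099,511,627,776 = 193 TiB

193 TiB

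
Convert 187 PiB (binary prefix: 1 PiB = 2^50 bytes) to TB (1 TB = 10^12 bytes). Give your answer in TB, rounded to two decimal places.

187 PiB × 1,125,899,906,842,624 bytes/PiB = 210,543,282,579,570,688 bytes
1 TB = 1,000,000,000,000 bytes
210,543,282,579,570,688 / 1,000,000,000,000 = 210,543.28 TB

210,543.28 TB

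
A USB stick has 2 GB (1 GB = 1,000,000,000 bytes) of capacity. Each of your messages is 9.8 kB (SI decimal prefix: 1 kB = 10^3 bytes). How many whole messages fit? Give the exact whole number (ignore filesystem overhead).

204,081

Capacity: 2 GB = 2,000,000,000 bytes
Per item: 9.8 kB = 9,800 bytes
⌊2,000,000,000 / 9,800⌋ = 204,081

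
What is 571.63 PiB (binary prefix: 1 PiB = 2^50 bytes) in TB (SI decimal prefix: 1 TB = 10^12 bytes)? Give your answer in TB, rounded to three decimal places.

571.63 PiB × 1,125,899,906,842,624 bytes/PiB = 643,598,163,748,449,157.12 bytes
1 TB = 10^12 bytes = 1,000,000,000,000 bytes
643,598,163,748,449,157.12 / 1,000,000,000,000 = 643,598.164 TB

643,598.164 TB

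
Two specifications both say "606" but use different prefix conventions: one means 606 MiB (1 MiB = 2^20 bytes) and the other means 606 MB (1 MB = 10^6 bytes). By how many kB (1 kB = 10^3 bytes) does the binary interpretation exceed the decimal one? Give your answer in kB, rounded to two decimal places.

606 MiB = 606 × 1,048,576 = 635,437,056 bytes
606 MB = 606 × 1,000,000 = 606,000,000 bytes
difference = 29,437,056 bytes
29,437,056 / 1,000 = 29,437.06 kB

29,437.06 kB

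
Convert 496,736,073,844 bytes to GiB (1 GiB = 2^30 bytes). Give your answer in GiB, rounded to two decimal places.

462.62 GiB

496,736,073,844 bytes given.
1 GiB = 1,073,741,824 bytes
496,736,073,844 / 1,073,741,824 = 462.62 GiB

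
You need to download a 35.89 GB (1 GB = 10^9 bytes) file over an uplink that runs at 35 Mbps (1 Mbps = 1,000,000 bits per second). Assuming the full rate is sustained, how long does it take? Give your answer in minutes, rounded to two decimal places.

35.89 GB = 35,890,000,000 bytes = 287,120,000,000 bits
35 Mbps = 35,000,000 bits/s
time = 287,120,000,000 / 35,000,000 = 8,203.429 s
8,203.429 s / 60 = 136.72 minutes

136.72 minutes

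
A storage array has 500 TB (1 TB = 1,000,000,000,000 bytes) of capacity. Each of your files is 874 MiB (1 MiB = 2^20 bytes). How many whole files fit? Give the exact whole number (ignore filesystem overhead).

545,580

Capacity: 500 TB = 500,000,000,000,000 bytes
Per item: 874 MiB = 916,455,424 bytes
⌊500,000,000,000,000 / 916,455,424⌋ = 545,580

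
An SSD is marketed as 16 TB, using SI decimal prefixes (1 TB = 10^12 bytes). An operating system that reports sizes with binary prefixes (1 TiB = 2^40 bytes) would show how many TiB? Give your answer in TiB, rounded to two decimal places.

14.55 TiB

16 TB × 1,000,000,000,000 bytes/TB = 16,000,000,000,000 bytes
1 TiB = 1,099,511,627,776 bytes
16,000,000,000,000 / 1,099,511,627,776 = 14.55 TiB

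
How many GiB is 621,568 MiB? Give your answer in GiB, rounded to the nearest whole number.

621,568 MiB = 621,568 × 2^20 bytes = 651,761,287,168 bytes
1 GiB = 1,073,741,824 bytes
651,761,287,168 / 1,073,741,824 = 607 GiB

607 GiB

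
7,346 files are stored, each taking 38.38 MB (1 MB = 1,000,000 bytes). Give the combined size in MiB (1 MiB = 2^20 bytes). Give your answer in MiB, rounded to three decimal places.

268,878.441 MiB

Total = 7,346 × 38.38 MB = 281939.48 MB
= 281939.48 × 1,000,000 bytes = 281,939,480,000 bytes
1 MiB = 1,048,576 bytes
281,939,480,000 / 1,048,576 = 268,878.441 MiB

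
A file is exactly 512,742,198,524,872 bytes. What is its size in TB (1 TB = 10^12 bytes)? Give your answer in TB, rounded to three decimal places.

512.742 TB

512,742,198,524,872 bytes given.
1 TB = 10^12 bytes = 1,000,000,000,000 bytes
512,742,198,524,872 / 1,000,000,000,000 = 512.742 TB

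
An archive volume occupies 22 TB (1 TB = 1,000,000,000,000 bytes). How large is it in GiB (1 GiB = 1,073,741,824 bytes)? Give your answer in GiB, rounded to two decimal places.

20,489.10 GiB

22 TB = 22 × 10^12 bytes = 22,000,000,000,000 bytes
1 GiB = 1,073,741,824 bytes
22,000,000,000,000 / 1,073,741,824 = 20,489.10 GiB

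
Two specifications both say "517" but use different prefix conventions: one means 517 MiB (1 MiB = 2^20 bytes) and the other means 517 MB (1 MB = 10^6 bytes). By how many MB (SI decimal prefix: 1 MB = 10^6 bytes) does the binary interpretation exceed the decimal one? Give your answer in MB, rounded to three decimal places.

25.114 MB

517 MiB = 517 × 1,048,576 = 542,113,792 bytes
517 MB = 517 × 1,000,000 = 517,000,000 bytes
difference = 25,113,792 bytes
25,113,792 / 1,000,000 = 25.114 MB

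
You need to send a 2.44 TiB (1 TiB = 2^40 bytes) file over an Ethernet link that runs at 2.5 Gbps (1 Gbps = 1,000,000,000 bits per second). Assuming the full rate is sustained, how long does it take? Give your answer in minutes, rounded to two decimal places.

143.08 minutes

2.44 TiB = 2,682,808,371,773.44 bytes = 21,462,466,974,187.52 bits
2.5 Gbps = 2,500,000,000 bits/s
time = 21,462,466,974,187.52 / 2,500,000,000 = 8,584.987 s
8,584.987 s / 60 = 143.08 minutes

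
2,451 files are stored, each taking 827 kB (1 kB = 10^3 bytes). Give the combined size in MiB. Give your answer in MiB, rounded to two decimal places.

1,933.08 MiB

Total = 2,451 × 827 kB = 2,026,977 kB
= 2,026,977 × 1,000 bytes = 2,026,977,000 bytes
1 MiB = 1,048,576 bytes
2,026,977,000 / 1,048,576 = 1,933.08 MiB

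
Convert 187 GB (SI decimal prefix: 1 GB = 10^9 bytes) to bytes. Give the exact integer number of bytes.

187,000,000,000 bytes

187 × 1,000,000,000 = 187,000,000,000 bytes  (1 GB = 10^9 bytes)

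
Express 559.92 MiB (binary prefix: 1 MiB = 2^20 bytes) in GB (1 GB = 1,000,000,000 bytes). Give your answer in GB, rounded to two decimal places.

0.59 GB

559.92 MiB × 1,048,576 bytes/MiB = 587,118,673.92 bytes
1 GB = 1,000,000,000 bytes
587,118,673.92 / 1,000,000,000 = 0.59 GB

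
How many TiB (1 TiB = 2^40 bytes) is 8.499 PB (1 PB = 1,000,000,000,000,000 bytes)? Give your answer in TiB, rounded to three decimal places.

7,729.795 TiB

8.499 PB = 8.499 × 10^15 bytes = 8,499,000,000,000,000 bytes
1 TiB = 1,099,511,627,776 bytes
8,499,000,000,000,000 / 1,099,511,627,776 = 7,729.795 TiB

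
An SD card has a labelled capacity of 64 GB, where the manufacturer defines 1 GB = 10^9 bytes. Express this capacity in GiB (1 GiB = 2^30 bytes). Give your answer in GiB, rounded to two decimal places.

59.60 GiB

64 GB = 64 × 10^9 bytes = 64,000,000,000 bytes
1 GiB = 2^30 bytes = 1,073,741,824 bytes
64,000,000,000 / 1,073,741,824 = 59.60 GiB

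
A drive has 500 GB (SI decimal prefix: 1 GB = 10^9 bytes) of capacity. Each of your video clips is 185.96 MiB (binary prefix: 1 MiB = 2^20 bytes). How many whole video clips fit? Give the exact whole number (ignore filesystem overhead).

2,564

Capacity: 500 GB = 500,000,000,000 bytes
Per item: 185.96 MiB = 194,993,192.96 bytes
⌊500,000,000,000 / 194,993,192.96⌋ = 2,564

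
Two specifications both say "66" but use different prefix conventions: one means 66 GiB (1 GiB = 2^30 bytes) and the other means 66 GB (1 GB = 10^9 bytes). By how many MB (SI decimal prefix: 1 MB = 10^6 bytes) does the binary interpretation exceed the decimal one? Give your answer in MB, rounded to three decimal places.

66 GiB = 66 × 1,073,741,824 = 70,866,960,384 bytes
66 GB = 66 × 1,000,000,000 = 66,000,000,000 bytes
difference = 4,866,960,384 bytes
4,866,960,384 / 1,000,000 = 4,866.960 MB

4,866.960 MB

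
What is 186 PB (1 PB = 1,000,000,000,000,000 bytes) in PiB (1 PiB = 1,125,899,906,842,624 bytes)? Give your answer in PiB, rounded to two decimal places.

186 PB × 1,000,000,000,000,000 bytes/PB = 186,000,000,000,000,000 bytes
1 PiB = 2^50 bytes = 1,125,899,906,842,624 bytes
186,000,000,000,000,000 / 1,125,899,906,842,624 = 165.20 PiB

165.20 PiB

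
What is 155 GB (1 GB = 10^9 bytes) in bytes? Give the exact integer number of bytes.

155 × 1,000,000,000 = 155,000,000,000 bytes  (1 GB = 10^9 bytes)

155,000,000,000 bytes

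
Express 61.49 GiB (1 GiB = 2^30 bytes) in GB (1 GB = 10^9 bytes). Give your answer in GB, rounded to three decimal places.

61.49 GiB = 61.49 × 2^30 bytes = 66,024,384,757.76 bytes
1 GB = 10^9 bytes = 1,000,000,000 bytes
66,024,384,757.76 / 1,000,000,000 = 66.024 GB

66.024 GB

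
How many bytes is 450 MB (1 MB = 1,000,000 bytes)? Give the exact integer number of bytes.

450 × 1,000,000 = 450,000,000 bytes

450,000,000 bytes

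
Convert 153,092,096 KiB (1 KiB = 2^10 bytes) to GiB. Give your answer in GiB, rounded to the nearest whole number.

146 GiB

153,092,096 KiB × 1,024 bytes/KiB = 156,766,306,304 bytes
1 GiB = 2^30 bytes = 1,073,741,824 bytes
156,766,306,304 / 1,073,741,824 = 146 GiB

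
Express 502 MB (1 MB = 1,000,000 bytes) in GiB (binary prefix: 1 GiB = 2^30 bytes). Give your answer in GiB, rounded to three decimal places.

0.468 GiB

502 MB × 1,000,000 bytes/MB = 502,000,000 bytes
1 GiB = 1,073,741,824 bytes
502,000,000 / 1,073,741,824 = 0.468 GiB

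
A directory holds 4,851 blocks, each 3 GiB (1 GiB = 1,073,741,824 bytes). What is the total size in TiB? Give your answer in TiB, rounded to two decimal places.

14.21 TiB

Total = 4,851 × 3 GiB = 14,553 GiB
= 14,553 × 1,073,741,824 bytes = 15,626,164,764,672 bytes
1 TiB = 1,099,511,627,776 bytes
15,626,164,764,672 / 1,099,511,627,776 = 14.21 TiB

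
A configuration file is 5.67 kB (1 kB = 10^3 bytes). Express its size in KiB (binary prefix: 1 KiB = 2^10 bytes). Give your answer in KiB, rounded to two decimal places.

5.67 kB = 5.67 × 10^3 bytes = 5,670 bytes
1 KiB = 1,024 bytes
5,670 / 1,024 = 5.54 KiB

5.54 KiB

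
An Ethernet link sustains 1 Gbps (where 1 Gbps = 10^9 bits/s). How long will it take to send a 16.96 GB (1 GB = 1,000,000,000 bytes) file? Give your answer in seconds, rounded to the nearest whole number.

136 seconds

16.96 GB = 16,960,000,000 bytes = 135,680,000,000 bits
1 Gbps = 1,000,000,000 bits/s
time = 135,680,000,000 / 1,000,000,000 = 136 s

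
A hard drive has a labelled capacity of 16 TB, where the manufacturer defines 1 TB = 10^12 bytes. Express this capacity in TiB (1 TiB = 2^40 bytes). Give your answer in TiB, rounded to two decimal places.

16 TB = 16 × 10^12 bytes = 16,000,000,000,000 bytes
1 TiB = 2^40 bytes = 1,099,511,627,776 bytes
16,000,000,000,000 / 1,099,511,627,776 = 14.55 TiB

14.55 TiB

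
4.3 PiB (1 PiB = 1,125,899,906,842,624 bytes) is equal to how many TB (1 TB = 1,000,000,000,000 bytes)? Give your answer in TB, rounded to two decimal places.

4.3 PiB = 4.3 × 2^50 bytes = 4,841,369,599,423,283.2 bytes
1 TB = 10^12 bytes = 1,000,000,000,000 bytes
4,841,369,599,423,283.2 / 1,000,000,000,000 = 4,841.37 TB

4,841.37 TB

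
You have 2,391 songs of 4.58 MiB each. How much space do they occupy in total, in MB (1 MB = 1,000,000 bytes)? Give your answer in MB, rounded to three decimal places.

11,482.725 MB

Total = 2,391 × 4.58 MiB = 10950.78 MiB
= 10950.78 × 1,048,576 bytes = 11,482,725,089.28 bytes
1 MB = 1,000,000 bytes
11,482,725,089.28 / 1,000,000 = 11,482.725 MB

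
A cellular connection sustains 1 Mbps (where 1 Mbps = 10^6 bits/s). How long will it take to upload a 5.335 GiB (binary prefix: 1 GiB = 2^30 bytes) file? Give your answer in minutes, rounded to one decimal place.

5.335 GiB = 5,728,412,631.04 bytes = 45,827,301,048.32 bits
1 Mbps = 1,000,000 bits/s
time = 45,827,301,048.32 / 1,000,000 = 45,827.30 s
45,827.30 s / 60 = 763.8 minutes

763.8 minutes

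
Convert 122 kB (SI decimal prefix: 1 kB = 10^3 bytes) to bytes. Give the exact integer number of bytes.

122,000 bytes

122 × 1,000 = 122,000 bytes  (1 kB = 10^3 bytes)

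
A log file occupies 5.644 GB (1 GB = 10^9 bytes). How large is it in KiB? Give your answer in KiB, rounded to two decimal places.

5.644 GB = 5.644 × 10^9 bytes = 5,644,000,000 bytes
1 KiB = 1,024 bytes
5,644,000,000 / 1,024 = 5,511,718.75 KiB

5,511,718.75 KiB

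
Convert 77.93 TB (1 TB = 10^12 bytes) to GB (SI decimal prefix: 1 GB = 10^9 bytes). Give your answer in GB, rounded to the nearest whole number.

77,930 GB

77.93 TB = 77.93 × 10^12 bytes = 77,930,000,000,000 bytes
1 GB = 1,000,000,000 bytes
77,930,000,000,000 / 1,000,000,000 = 77,930 GB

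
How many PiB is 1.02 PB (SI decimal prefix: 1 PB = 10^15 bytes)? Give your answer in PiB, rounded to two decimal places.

0.91 PiB

1.02 PB × 1,000,000,000,000,000 bytes/PB = 1,020,000,000,000,000 bytes
1 PiB = 1,125,899,906,842,624 bytes
1,020,000,000,000,000 / 1,125,899,906,842,624 = 0.91 PiB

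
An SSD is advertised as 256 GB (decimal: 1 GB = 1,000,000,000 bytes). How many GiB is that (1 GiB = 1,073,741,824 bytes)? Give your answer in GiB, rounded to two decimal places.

256 GB = 256 × 10^9 bytes = 256,000,000,000 bytes
1 GiB = 1,073,741,824 bytes
256,000,000,000 / 1,073,741,824 = 238.42 GiB

238.42 GiB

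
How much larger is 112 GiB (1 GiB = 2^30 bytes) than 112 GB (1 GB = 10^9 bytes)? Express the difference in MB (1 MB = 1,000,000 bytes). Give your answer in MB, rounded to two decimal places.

8,259.08 MB

112 GiB = 112 × 1,073,741,824 = 120,259,084,288 bytes
112 GB = 112 × 1,000,000,000 = 112,000,000,000 bytes
difference = 8,259,084,288 bytes
8,259,084,288 / 1,000,000 = 8,259.08 MB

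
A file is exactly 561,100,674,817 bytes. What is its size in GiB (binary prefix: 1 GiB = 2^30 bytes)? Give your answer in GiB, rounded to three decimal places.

561,100,674,817 bytes given.
1 GiB = 1,073,741,824 bytes
561,100,674,817 / 1,073,741,824 = 522.566 GiB

522.566 GiB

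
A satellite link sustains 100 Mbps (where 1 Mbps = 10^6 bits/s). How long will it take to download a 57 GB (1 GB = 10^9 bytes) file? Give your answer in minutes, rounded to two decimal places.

76.00 minutes

57 GB = 57,000,000,000 bytes = 456,000,000,000 bits
100 Mbps = 100,000,000 bits/s
time = 456,000,000,000 / 100,000,000 = 4,560.000 s
4,560.000 s / 60 = 76.00 minutes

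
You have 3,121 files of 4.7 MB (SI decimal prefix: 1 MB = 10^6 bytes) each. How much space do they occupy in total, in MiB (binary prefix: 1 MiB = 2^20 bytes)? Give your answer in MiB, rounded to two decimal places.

13,989.16 MiB

Total = 3,121 × 4.7 MB = 14668.7 MB
= 14668.7 × 1,000,000 bytes = 14,668,700,000 bytes
1 MiB = 1,048,576 bytes
14,668,700,000 / 1,048,576 = 13,989.16 MiB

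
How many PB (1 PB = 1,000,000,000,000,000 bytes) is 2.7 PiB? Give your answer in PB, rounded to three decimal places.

2.7 PiB = 2.7 × 2^50 bytes = 3,039,929,748,475,084.8 bytes
1 PB = 10^15 bytes = 1,000,000,000,000,000 bytes
3,039,929,748,475,084.8 / 1,000,000,000,000,000 = 3.040 PB

3.040 PB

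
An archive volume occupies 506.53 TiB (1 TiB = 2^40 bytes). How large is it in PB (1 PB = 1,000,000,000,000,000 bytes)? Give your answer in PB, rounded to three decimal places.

506.53 TiB = 506.53 × 2^40 bytes = 556,935,624,817,377.28 bytes
1 PB = 10^15 bytes = 1,000,000,000,000,000 bytes
556,935,624,817,377.28 / 1,000,000,000,000,000 = 0.557 PB

0.557 PB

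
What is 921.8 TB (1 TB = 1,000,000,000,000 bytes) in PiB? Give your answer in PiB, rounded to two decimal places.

921.8 TB = 921.8 × 10^12 bytes = 921,800,000,000,000 bytes
1 PiB = 1,125,899,906,842,624 bytes
921,800,000,000,000 / 1,125,899,906,842,624 = 0.82 PiB

0.82 PiB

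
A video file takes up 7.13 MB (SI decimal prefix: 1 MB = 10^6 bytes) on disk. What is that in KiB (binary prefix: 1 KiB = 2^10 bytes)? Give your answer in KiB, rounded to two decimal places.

6,962.89 KiB

7.13 MB × 1,000,000 bytes/MB = 7,130,000 bytes
1 KiB = 1,024 bytes
7,130,000 / 1,024 = 6,962.89 KiB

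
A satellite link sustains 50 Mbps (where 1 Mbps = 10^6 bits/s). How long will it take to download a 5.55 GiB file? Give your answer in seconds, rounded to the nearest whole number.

5.55 GiB = 5,959,267,123.2 bytes = 47,674,136,985.6 bits
50 Mbps = 50,000,000 bits/s
time = 47,674,136,985.6 / 50,000,000 = 953 s

953 seconds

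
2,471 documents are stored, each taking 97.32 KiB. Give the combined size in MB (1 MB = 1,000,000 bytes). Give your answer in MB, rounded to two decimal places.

246.25 MB

Total = 2,471 × 97.32 KiB = 240477.72 KiB
= 240477.72 × 1,024 bytes = 246,249,185.28 bytes
1 MB = 1,000,000 bytes
246,249,185.28 / 1,000,000 = 246.25 MB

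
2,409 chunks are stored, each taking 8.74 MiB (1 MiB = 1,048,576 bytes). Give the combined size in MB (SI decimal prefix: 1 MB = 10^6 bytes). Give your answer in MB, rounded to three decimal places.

Total = 2,409 × 8.74 MiB = 21054.66 MiB
= 21054.66 × 1,048,576 bytes = 22,077,411,164.16 bytes
1 MB = 1,000,000 bytes
22,077,411,164.16 / 1,000,000 = 22,077.411 MB

22,077.411 MB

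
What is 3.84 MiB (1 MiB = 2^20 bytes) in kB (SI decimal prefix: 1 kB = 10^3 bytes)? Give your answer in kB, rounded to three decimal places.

4,026.532 kB

3.84 MiB = 3.84 × 2^20 bytes = 4,026,531.84 bytes
1 kB = 1,000 bytes
4,026,531.84 / 1,000 = 4,026.532 kB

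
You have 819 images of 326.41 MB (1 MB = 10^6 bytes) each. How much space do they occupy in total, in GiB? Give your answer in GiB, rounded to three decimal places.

Total = 819 × 326.41 MB = 267329.79 MB
= 267329.79 × 1,000,000 bytes = 267,329,790,000 bytes
1 GiB = 1,073,741,824 bytes
267,329,790,000 / 1,073,741,824 = 248.970 GiB

248.970 GiB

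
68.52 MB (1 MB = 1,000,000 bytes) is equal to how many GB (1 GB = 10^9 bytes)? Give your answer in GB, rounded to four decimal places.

68.52 MB = 68.52 × 10^6 bytes = 68,520,000 bytes
1 GB = 10^9 bytes = 1,000,000,000 bytes
68,520,000 / 1,000,000,000 = 0.0685 GB

0.0685 GB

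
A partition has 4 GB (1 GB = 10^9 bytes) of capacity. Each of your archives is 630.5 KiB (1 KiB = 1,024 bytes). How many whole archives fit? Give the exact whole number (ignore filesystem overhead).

Capacity: 4 GB = 4,000,000,000 bytes
Per item: 630.5 KiB = 645,632 bytes
⌊4,000,000,000 / 645,632⌋ = 6,195

6,195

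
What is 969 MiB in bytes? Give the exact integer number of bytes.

969 × 1,048,576 = 1,016,070,144 bytes  (1 MiB = 2^20 bytes)

1,016,070,144 bytes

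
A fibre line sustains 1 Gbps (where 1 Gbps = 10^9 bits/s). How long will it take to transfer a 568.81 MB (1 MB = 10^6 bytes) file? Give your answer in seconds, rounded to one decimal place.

4.6 seconds

568.81 MB = 568,810,000 bytes = 4,550,480,000 bits
1 Gbps = 1,000,000,000 bits/s
time = 4,550,480,000 / 1,000,000,000 = 4.6 s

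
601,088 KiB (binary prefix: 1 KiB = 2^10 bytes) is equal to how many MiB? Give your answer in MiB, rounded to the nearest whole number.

587 MiB

601,088 KiB × 1,024 bytes/KiB = 615,514,112 bytes
1 MiB = 1,048,576 bytes
615,514,112 / 1,048,576 = 587 MiB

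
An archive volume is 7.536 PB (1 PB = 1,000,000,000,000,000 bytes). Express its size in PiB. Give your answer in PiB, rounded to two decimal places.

7.536 PB × 1,000,000,000,000,000 bytes/PB = 7,536,000,000,000,000 bytes
1 PiB = 2^50 bytes = 1,125,899,906,842,624 bytes
7,536,000,000,000,000 / 1,125,899,906,842,624 = 6.69 PiB

6.69 PiB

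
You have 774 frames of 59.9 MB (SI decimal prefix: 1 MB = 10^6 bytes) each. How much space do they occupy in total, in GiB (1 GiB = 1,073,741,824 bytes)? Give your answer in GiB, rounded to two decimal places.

43.18 GiB

Total = 774 × 59.9 MB = 46362.6 MB
= 46362.6 × 1,000,000 bytes = 46,362,600,000 bytes
1 GiB = 1,073,741,824 bytes
46,362,600,000 / 1,073,741,824 = 43.18 GiB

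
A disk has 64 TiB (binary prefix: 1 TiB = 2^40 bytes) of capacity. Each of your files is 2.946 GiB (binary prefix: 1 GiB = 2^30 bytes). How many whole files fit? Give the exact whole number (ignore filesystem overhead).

22,245

Capacity: 64 TiB = 70,368,744,177,664 bytes
Per item: 2.946 GiB = 3,163,243,413.504 bytes
⌊70,368,744,177,664 / 3,163,243,413.504⌋ = 22,245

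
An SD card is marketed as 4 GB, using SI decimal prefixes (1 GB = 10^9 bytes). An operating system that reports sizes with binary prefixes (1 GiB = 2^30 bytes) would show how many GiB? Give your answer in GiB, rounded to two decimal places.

3.73 GiB

4 GB = 4 × 10^9 bytes = 4,000,000,000 bytes
1 GiB = 2^30 bytes = 1,073,741,824 bytes
4,000,000,000 / 1,073,741,824 = 3.73 GiB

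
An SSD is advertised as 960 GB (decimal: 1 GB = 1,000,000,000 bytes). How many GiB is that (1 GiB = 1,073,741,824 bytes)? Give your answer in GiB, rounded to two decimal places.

960 GB = 960 × 10^9 bytes = 960,000,000,000 bytes
1 GiB = 1,073,741,824 bytes
960,000,000,000 / 1,073,741,824 = 894.07 GiB

894.07 GiB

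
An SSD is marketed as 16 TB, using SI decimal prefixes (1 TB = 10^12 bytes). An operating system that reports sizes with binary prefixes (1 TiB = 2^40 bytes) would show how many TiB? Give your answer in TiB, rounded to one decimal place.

14.6 TiB

16 TB × 1,000,000,000,000 bytes/TB = 16,000,000,000,000 bytes
1 TiB = 2^40 bytes = 1,099,511,627,776 bytes
16,000,000,000,000 / 1,099,511,627,776 = 14.6 TiB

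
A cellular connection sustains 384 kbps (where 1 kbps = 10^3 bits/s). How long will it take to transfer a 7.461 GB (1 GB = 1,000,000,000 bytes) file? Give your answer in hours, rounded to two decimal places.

43.18 hours

7.461 GB = 7,461,000,000 bytes = 59,688,000,000 bits
384 kbps = 384,000 bits/s
time = 59,688,000,000 / 384,000 = 155,437.5000 s
155,437.5000 s / 3600 = 43.18 hours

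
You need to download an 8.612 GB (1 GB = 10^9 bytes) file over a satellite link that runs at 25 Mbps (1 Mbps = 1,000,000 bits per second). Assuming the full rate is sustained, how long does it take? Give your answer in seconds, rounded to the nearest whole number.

8.612 GB = 8,612,000,000 bytes = 68,896,000,000 bits
25 Mbps = 25,000,000 bits/s
time = 68,896,000,000 / 25,000,000 = 2,756 s

2,756 seconds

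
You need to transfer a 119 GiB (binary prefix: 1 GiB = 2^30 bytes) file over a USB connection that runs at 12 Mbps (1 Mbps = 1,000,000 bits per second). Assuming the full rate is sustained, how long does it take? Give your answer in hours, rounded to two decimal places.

119 GiB = 127,775,277,056 bytes = 1,022,202,216,448 bits
12 Mbps = 12,000,000 bits/s
time = 1,022,202,216,448 / 12,000,000 = 85,183.5180 s
85,183.5180 s / 3600 = 23.66 hours

23.66 hours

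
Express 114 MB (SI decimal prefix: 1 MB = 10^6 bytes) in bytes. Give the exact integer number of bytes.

114,000,000 bytes

114 × 1,000,000 = 114,000,000 bytes  (1 MB = 10^6 bytes)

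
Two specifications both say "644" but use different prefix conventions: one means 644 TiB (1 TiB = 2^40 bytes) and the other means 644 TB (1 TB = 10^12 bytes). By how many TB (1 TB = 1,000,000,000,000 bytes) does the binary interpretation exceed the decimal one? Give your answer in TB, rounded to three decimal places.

644 TiB = 644 × 1,099,511,627,776 = 708,085,488,287,744 bytes
644 TB = 644 × 1,000,000,000,000 = 644,000,000,000,000 bytes
difference = 64,085,488,287,744 bytes
64,085,488,287,744 / 1,000,000,000,000 = 64.085 TB

64.085 TB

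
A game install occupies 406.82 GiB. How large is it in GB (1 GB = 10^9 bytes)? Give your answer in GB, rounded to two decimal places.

436.82 GB

406.82 GiB × 1,073,741,824 bytes/GiB = 436,819,648,839.68 bytes
1 GB = 1,000,000,000 bytes
436,819,648,839.68 / 1,000,000,000 = 436.82 GB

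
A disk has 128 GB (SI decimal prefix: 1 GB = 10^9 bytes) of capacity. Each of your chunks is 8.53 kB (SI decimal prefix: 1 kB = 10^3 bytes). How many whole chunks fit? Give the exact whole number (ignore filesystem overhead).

15,005,861

Capacity: 128 GB = 128,000,000,000 bytes
Per item: 8.53 kB = 8,530 bytes
⌊128,000,000,000 / 8,530⌋ = 15,005,861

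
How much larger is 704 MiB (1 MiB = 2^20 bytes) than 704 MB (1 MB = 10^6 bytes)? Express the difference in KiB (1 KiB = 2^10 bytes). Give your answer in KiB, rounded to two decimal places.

704 MiB = 704 × 1,048,576 = 738,197,504 bytes
704 MB = 704 × 1,000,000 = 704,000,000 bytes
difference = 34,197,504 bytes
34,197,504 / 1,024 = 33,396.00 KiB

33,396.00 KiB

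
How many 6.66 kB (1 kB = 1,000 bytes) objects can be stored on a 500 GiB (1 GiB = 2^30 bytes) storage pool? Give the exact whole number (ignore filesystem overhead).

80,611,248

Capacity: 500 GiB = 536,870,912,000 bytes
Per item: 6.66 kB = 6,660 bytes
⌊536,870,912,000 / 6,660⌋ = 80,611,248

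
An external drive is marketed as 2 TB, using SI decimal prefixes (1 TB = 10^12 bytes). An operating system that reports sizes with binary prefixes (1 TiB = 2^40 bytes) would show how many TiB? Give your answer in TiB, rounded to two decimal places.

1.82 TiB

2 TB × 1,000,000,000,000 bytes/TB = 2,000,000,000,000 bytes
1 TiB = 2^40 bytes = 1,099,511,627,776 bytes
2,000,000,000,000 / 1,099,511,627,776 = 1.82 TiB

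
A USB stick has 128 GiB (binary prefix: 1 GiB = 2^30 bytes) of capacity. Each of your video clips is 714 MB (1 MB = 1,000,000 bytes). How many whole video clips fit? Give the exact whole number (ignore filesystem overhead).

Capacity: 128 GiB = 137,438,953,472 bytes
Per item: 714 MB = 714,000,000 bytes
⌊137,438,953,472 / 714,000,000⌋ = 192

192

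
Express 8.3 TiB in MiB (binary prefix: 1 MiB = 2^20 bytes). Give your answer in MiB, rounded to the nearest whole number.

8.3 TiB = 8.3 × 2^40 bytes = 9,125,946,510,540.8 bytes
1 MiB = 1,048,576 bytes
9,125,946,510,540.8 / 1,048,576 = 8,703,181 MiB

8,703,181 MiB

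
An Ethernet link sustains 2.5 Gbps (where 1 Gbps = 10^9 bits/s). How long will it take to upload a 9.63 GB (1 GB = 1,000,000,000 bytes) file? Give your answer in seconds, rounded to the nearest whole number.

31 seconds

9.63 GB = 9,630,000,000 bytes = 77,040,000,000 bits
2.5 Gbps = 2,500,000,000 bits/s
time = 77,040,000,000 / 2,500,000,000 = 31 s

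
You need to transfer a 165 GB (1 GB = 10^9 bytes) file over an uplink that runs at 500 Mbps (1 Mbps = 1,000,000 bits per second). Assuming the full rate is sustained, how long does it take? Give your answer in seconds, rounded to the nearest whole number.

165 GB = 165,000,000,000 bytes = 1,320,000,000,000 bits
500 Mbps = 500,000,000 bits/s
time = 1,320,000,000,000 / 500,000,000 = 2,640 s

2,640 seconds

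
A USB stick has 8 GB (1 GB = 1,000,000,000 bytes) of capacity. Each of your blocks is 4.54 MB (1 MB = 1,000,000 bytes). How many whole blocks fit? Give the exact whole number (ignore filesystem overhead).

1,762

Capacity: 8 GB = 8,000,000,000 bytes
Per item: 4.54 MB = 4,540,000 bytes
⌊8,000,000,000 / 4,540,000⌋ = 1,762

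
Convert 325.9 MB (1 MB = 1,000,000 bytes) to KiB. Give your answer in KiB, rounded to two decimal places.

318,261.72 KiB

325.9 MB = 325.9 × 10^6 bytes = 325,900,000 bytes
1 KiB = 2^10 bytes = 1,024 bytes
325,900,000 / 1,024 = 318,261.72 KiB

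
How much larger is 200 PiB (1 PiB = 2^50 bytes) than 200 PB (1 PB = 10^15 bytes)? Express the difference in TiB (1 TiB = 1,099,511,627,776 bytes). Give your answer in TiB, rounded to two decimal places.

200 PiB = 200 × 1,125,899,906,842,624 = 225,179,981,368,524,800 bytes
200 PB = 200 × 1,000,000,000,000,000 = 200,000,000,000,000,000 bytes
difference = 25,179,981,368,524,800 bytes
25,179,981,368,524,800 / 1,099,511,627,776 = 22,901.06 TiB

22,901.06 TiB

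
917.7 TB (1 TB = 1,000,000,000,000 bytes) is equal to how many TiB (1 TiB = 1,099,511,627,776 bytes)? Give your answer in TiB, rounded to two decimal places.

917.7 TB = 917.7 × 10^12 bytes = 917,700,000,000,000 bytes
1 TiB = 1,099,511,627,776 bytes
917,700,000,000,000 / 1,099,511,627,776 = 834.64 TiB

834.64 TiB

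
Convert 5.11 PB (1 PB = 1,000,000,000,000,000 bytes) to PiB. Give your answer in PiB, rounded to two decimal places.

4.54 PiB

5.11 PB × 1,000,000,000,000,000 bytes/PB = 5,110,000,000,000,000 bytes
1 PiB = 1,125,899,906,842,624 bytes
5,110,000,000,000,000 / 1,125,899,906,842,624 = 4.54 PiB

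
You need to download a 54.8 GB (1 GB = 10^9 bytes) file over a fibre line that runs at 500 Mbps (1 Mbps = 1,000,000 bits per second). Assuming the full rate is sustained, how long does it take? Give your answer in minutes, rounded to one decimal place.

14.6 minutes

54.8 GB = 54,800,000,000 bytes = 438,400,000,000 bits
500 Mbps = 500,000,000 bits/s
time = 438,400,000,000 / 500,000,000 = 876.80 s
876.80 s / 60 = 14.6 minutes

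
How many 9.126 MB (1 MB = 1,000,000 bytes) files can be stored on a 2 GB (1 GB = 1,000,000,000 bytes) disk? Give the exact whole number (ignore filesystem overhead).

219

Capacity: 2 GB = 2,000,000,000 bytes
Per item: 9.126 MB = 9,126,000 bytes
⌊2,000,000,000 / 9,126,000⌋ = 219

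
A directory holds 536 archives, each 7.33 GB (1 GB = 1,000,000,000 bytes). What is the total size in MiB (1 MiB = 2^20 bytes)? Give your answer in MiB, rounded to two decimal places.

Total = 536 × 7.33 GB = 3928.88 GB
= 3928.88 × 1,000,000,000 bytes = 3,928,880,000,000 bytes
1 MiB = 1,048,576 bytes
3,928,880,000,000 / 1,048,576 = 3,746,871.95 MiB

3,746,871.95 MiB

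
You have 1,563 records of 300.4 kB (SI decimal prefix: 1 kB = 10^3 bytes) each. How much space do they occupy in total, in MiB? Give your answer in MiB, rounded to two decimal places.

Total = 1,563 × 300.4 kB = 469525.2 kB
= 469525.2 × 1,000 bytes = 469,525,200 bytes
1 MiB = 1,048,576 bytes
469,525,200 / 1,048,576 = 447.77 MiB

447.77 MiB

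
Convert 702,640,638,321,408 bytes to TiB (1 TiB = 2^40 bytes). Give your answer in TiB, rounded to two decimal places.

639.05 TiB

702,640,638,321,408 bytes given.
1 TiB = 2^40 bytes = 1,099,511,627,776 bytes
702,640,638,321,408 / 1,099,511,627,776 = 639.05 TiB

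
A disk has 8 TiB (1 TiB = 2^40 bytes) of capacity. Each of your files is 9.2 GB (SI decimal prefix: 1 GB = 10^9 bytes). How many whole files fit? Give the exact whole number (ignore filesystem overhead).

956

Capacity: 8 TiB = 8,796,093,022,208 bytes
Per item: 9.2 GB = 9,200,000,000 bytes
⌊8,796,093,022,208 / 9,200,000,000⌋ = 956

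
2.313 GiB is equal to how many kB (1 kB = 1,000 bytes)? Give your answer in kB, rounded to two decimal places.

2,483,564.84 kB

2.313 GiB = 2.313 × 2^30 bytes = 2,483,564,838.912 bytes
1 kB = 10^3 bytes = 1,000 bytes
2,483,564,838.912 / 1,000 = 2,483,564.84 kB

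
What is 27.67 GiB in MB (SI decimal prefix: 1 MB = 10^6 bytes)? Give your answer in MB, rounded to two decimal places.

27.67 GiB × 1,073,741,824 bytes/GiB = 29,710,436,270.08 bytes
1 MB = 1,000,000 bytes
29,710,436,270.08 / 1,000,000 = 29,710.44 MB

29,710.44 MB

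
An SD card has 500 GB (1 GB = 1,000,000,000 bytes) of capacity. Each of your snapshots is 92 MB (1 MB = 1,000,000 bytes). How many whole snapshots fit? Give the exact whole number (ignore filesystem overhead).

Capacity: 500 GB = 500,000,000,000 bytes
Per item: 92 MB = 92,000,000 bytes
⌊500,000,000,000 / 92,000,000⌋ = 5,434

5,434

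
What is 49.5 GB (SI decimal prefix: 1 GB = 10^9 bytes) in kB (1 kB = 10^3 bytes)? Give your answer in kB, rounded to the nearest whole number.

49.5 GB × 1,000,000,000 bytes/GB = 49,500,000,000 bytes
1 kB = 10^3 bytes = 1,000 bytes
49,500,000,000 / 1,000 = 49,500,000 kB

49,500,000 kB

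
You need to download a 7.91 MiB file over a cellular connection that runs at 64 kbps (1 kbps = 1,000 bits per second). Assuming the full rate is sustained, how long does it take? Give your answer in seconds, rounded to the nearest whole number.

1,037 seconds

7.91 MiB = 8,294,236.16 bytes = 66,353,889.28 bits
64 kbps = 64,000 bits/s
time = 66,353,889.28 / 64,000 = 1,037 s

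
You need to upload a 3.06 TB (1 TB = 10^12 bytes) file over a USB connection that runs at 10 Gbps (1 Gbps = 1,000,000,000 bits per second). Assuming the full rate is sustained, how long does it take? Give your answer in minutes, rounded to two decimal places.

3.06 TB = 3,060,000,000,000 bytes = 24,480,000,000,000 bits
10 Gbps = 10,000,000,000 bits/s
time = 24,480,000,000,000 / 10,000,000,000 = 2,448.000 s
2,448.000 s / 60 = 40.80 minutes

40.80 minutes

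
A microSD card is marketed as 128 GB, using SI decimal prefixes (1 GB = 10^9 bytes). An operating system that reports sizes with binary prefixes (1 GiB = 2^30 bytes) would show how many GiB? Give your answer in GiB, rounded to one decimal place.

128 GB = 128 × 10^9 bytes = 128,000,000,000 bytes
1 GiB = 2^30 bytes = 1,073,741,824 bytes
128,000,000,000 / 1,073,741,824 = 119.2 GiB

119.2 GiB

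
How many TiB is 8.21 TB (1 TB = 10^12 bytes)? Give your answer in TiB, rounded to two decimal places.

8.21 TB = 8.21 × 10^12 bytes = 8,210,000,000,000 bytes
1 TiB = 1,099,511,627,776 bytes
8,210,000,000,000 / 1,099,511,627,776 = 7.47 TiB

7.47 TiB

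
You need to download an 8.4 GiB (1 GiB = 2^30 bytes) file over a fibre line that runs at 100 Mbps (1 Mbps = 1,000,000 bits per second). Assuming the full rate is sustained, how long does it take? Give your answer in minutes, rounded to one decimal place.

8.4 GiB = 9,019,431,321.6 bytes = 72,155,450,572.8 bits
100 Mbps = 100,000,000 bits/s
time = 72,155,450,572.8 / 100,000,000 = 721.55 s
721.55 s / 60 = 12.0 minutes

12.0 minutes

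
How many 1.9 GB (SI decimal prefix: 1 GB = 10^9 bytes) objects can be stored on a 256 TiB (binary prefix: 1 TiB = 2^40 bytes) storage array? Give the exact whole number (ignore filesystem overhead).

148,144

Capacity: 256 TiB = 281,474,976,710,656 bytes
Per item: 1.9 GB = 1,900,000,000 bytes
⌊281,474,976,710,656 / 1,900,000,000⌋ = 148,144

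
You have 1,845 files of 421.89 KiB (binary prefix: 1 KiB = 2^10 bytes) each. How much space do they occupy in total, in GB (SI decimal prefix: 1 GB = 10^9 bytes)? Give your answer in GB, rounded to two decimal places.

0.80 GB

Total = 1,845 × 421.89 KiB = 778387.05 KiB
= 778387.05 × 1,024 bytes = 797,068,339.2 bytes
1 GB = 1,000,000,000 bytes
797,068,339.2 / 1,000,000,000 = 0.80 GB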